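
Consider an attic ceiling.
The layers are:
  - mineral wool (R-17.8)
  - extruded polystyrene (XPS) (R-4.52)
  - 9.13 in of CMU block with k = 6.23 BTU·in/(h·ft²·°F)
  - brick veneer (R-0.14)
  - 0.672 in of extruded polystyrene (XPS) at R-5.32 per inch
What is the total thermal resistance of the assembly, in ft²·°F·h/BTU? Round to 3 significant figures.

27.5 ft²·°F·h/BTU

9.13/6.23 = 1.465
0.672 × 5.32 = 3.575
R_total = 17.8 + 4.52 + 1.465 + 0.14 + 3.575 = 27.5 ft²·°F·h/BTU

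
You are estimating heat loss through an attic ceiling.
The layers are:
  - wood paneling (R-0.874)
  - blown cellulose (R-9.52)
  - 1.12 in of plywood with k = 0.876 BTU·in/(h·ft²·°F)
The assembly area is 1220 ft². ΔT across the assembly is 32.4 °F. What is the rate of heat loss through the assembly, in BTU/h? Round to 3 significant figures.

3390 BTU/h

1.12/0.876 = 1.279
R_total = 0.874 + 9.52 + 1.279 = 11.67 ft²·°F·h/BTU
Q = A·ΔT/R = 1220 × 32.4 / 11.67 = 3386 BTU/h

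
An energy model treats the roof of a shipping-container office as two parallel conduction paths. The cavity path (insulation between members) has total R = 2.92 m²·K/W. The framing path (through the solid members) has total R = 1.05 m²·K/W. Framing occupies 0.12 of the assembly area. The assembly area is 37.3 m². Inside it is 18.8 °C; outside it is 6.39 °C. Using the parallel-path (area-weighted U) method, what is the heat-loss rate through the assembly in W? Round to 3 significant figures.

192 W

U_eff = 0.88/2.92 + 0.12/1.05 = 0.3014 + 0.1143 = 0.4157
R_eff = 1/U_eff = 2.406 m²·K/W
Q = 37.3 × (18.8 − 6.39) / 2.406 = 192.4 W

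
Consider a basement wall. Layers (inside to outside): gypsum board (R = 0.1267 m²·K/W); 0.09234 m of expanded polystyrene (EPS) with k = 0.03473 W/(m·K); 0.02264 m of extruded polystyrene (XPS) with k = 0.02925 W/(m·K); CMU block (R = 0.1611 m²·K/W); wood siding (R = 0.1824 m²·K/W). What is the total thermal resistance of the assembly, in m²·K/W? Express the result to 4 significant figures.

0.09234/0.03473 = 2.6588
0.02264/0.02925 = 0.77402
R_total = 0.1267 + 2.6588 + 0.77402 + 0.1611 + 0.1824 = 3.903 m²·K/W

3.903 m²·K/W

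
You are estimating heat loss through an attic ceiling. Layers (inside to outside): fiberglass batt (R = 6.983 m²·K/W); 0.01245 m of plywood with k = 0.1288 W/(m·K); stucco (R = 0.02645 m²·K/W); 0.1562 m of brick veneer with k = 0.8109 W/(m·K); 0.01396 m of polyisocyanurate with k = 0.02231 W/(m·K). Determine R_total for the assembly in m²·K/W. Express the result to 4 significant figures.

7.924 m²·K/W

0.01245/0.1288 = 0.096661
0.1562/0.8109 = 0.19263
0.01396/0.02231 = 0.62573
R_total = 6.983 + 0.096661 + 0.02645 + 0.19263 + 0.62573 = 7.9245 m²·K/W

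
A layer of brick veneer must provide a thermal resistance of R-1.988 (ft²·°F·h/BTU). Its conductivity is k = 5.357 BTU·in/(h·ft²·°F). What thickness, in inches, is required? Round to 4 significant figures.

10.65 in

L = R × k = 1.988 × 5.357 = 10.65 in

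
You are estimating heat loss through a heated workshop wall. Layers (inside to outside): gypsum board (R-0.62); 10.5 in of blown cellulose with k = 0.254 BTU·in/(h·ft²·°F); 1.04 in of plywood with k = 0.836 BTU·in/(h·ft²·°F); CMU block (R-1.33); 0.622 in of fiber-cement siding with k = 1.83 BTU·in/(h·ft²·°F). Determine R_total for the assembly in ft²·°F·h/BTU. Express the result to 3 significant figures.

44.9 ft²·°F·h/BTU

10.5/0.254 = 41.34
1.04/0.836 = 1.244
0.622/1.83 = 0.3399
R_total = 0.62 + 41.34 + 1.244 + 1.33 + 0.3399 = 44.87 ft²·°F·h/BTU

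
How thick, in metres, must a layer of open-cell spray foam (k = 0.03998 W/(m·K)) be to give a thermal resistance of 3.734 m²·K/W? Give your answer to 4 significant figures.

L = R·k = 3.734 × 0.03998 = 0.14929 m

0.1493 m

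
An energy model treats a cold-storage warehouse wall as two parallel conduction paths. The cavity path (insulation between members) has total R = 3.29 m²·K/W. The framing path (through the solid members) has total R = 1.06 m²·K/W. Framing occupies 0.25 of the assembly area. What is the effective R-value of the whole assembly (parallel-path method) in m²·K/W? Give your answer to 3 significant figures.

2.16 m²·K/W

U_eff = 0.75/3.29 + 0.25/1.06 = 0.228 + 0.2358 = 0.4638
R_eff = 1/U_eff = 2.156 m²·K/W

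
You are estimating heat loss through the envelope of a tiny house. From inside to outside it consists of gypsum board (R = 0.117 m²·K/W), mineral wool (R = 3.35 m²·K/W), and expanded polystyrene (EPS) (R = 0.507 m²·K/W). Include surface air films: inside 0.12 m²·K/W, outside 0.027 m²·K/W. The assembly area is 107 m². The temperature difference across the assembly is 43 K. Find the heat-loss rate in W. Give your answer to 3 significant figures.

R_total = 0.12 + 0.117 + 3.35 + 0.507 + 0.027 = 4.121 m²·K/W
Q = A·ΔT/R = 107 × 43 / 4.121 = 1116 W

1120 W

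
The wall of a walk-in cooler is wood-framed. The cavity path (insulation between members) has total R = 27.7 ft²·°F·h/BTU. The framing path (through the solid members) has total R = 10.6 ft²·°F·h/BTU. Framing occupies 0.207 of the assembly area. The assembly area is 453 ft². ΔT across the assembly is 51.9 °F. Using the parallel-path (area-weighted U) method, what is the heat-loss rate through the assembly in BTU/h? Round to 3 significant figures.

U_eff = 0.793/27.7 + 0.207/10.6 = 0.02863 + 0.01953 = 0.04816
R_eff = 1/U_eff = 20.77 ft²·°F·h/BTU
Q = 453 × 51.9 / 20.77 = 1132 BTU/h

1130 BTU/h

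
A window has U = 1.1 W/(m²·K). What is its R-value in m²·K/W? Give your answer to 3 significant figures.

R = 1/U = 1/1.1 = 0.9091

0.909 m²·K/W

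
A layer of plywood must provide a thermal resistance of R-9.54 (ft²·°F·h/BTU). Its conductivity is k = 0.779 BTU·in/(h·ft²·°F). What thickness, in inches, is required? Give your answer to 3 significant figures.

7.43 in

L = R × k = 9.54 × 0.779 = 7.432 in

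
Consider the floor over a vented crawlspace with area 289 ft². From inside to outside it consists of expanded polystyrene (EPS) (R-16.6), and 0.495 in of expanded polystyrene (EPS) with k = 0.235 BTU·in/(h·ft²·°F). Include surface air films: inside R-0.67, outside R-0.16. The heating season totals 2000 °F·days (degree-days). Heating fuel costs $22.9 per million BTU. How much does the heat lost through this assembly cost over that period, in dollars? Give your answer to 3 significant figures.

16.3 dollars

0.495/0.235 = 2.106
R_total = 0.67 + 16.6 + 2.106 + 0.16 = 19.54 ft²·°F·h/BTU
E = A × HDD × 24 / R = 289 × 2000 × 24 / 19.54 = 710100 BTU
Cost = 710100/10⁶ × 22.9 = $16.26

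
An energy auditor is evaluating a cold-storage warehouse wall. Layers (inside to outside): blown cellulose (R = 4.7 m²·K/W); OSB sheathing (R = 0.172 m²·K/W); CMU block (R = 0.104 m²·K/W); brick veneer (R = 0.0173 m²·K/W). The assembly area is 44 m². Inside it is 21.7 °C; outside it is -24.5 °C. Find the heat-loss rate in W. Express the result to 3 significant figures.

R_total = 4.7 + 0.172 + 0.104 + 0.0173 = 4.993 m²·K/W
Q = A·ΔT/R = 44 × (21.7 − (-24.5)) / 4.993 = 407.1 W

407 W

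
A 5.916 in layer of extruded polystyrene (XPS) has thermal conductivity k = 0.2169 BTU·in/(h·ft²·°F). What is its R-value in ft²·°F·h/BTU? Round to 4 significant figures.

R = L/k = 5.916/0.2169 = 27.275 ft²·°F·h/BTU

27.28 ft²·°F·h/BTU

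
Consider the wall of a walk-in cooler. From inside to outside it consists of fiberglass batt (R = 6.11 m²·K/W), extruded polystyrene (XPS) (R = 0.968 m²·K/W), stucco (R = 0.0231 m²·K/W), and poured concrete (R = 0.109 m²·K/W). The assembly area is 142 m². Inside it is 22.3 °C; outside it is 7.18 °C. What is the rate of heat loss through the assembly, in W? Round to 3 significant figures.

R_total = 6.11 + 0.968 + 0.0231 + 0.109 = 7.21 m²·K/W
Q = A·ΔT/R = 142 × (22.3 − 7.18) / 7.21 = 297.8 W

298 W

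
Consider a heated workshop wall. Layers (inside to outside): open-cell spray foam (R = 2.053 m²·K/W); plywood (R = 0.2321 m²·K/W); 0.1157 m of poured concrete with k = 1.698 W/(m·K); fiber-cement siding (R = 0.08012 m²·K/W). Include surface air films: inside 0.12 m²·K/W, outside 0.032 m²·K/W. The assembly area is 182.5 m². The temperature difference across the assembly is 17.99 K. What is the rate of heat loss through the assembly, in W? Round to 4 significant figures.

0.1157/1.698 = 0.068139
R_total = 0.12 + 2.053 + 0.2321 + 0.068139 + 0.08012 + 0.032 = 2.5854 m²·K/W
Q = A·ΔT/R = 182.5 × 17.99 / 2.5854 = 1269.9 W

1270 W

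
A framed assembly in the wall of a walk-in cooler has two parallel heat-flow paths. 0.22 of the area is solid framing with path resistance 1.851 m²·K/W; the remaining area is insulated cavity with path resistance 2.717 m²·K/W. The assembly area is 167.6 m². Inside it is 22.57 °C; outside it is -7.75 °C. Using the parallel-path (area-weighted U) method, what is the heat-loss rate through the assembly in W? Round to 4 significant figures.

U_eff = 0.78/2.717 + 0.22/1.851 = 0.28708 + 0.11885 = 0.40594
R_eff = 1/U_eff = 2.4634 m²·K/W
Q = 167.6 × (22.57 − (-7.75)) / 2.4634 = 2062.8 W

2063 W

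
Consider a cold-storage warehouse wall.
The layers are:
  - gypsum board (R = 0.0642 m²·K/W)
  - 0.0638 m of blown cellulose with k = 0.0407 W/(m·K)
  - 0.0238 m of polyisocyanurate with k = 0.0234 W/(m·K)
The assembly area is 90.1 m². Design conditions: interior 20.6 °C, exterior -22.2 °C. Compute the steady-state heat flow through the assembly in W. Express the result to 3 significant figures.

1460 W

0.0638/0.0407 = 1.568
0.0238/0.0234 = 1.017
R_total = 0.0642 + 1.568 + 1.017 = 2.649 m²·K/W
Q = A·ΔT/R = 90.1 × (20.6 − (-22.2)) / 2.649 = 1456 W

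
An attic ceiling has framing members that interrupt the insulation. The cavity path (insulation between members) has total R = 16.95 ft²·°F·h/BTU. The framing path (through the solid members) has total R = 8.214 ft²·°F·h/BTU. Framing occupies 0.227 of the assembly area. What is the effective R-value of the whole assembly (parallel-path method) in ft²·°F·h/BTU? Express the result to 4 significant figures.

13.65 ft²·°F·h/BTU

U_eff = 0.773/16.95 + 0.227/8.214 = 0.045605 + 0.027636 = 0.07324
R_eff = 1/U_eff = 13.654 ft²·°F·h/BTU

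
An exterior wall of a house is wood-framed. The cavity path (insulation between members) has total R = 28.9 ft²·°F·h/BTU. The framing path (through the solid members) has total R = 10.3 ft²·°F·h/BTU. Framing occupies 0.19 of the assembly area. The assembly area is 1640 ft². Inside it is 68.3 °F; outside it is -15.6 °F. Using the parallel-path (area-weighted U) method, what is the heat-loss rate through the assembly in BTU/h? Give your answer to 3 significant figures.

6390 BTU/h

U_eff = 0.81/28.9 + 0.19/10.3 = 0.02803 + 0.01845 = 0.04647
R_eff = 1/U_eff = 21.52 ft²·°F·h/BTU
Q = 1640 × (68.3 − (-15.6)) / 21.52 = 6395 BTU/h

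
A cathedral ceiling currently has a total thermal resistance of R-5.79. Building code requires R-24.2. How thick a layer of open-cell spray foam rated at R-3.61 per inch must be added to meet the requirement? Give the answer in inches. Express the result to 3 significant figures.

ΔR = 24.2 − 5.79 = 18.41 ft²·°F·h/BTU
L = ΔR / (R/in) = 18.41/3.61 = 5.1 in

5.10 in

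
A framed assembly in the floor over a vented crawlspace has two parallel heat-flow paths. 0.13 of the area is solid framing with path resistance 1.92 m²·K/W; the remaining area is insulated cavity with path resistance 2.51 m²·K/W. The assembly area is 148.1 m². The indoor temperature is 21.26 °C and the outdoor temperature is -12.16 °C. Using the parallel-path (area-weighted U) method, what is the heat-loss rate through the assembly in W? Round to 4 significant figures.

U_eff = 0.87/2.51 + 0.13/1.92 = 0.34661 + 0.067708 = 0.41432
R_eff = 1/U_eff = 2.4136 m²·K/W
Q = 148.1 × (21.26 − (-12.16)) / 2.4136 = 2050.7 W

2051 W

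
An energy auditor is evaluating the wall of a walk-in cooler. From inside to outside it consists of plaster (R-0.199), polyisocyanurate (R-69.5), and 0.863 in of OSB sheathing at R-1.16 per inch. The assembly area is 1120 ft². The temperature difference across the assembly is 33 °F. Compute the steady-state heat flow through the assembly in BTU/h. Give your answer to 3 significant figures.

0.863 × 1.16 = 1.001
R_total = 0.199 + 69.5 + 1.001 = 70.7 ft²·°F·h/BTU
Q = A·ΔT/R = 1120 × 33 / 70.7 = 522.8 BTU/h

523 BTU/h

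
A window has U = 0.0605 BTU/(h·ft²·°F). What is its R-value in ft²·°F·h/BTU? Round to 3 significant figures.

R = 1/U = 1/0.0605 = 16.53

16.5 ft²·°F·h/BTU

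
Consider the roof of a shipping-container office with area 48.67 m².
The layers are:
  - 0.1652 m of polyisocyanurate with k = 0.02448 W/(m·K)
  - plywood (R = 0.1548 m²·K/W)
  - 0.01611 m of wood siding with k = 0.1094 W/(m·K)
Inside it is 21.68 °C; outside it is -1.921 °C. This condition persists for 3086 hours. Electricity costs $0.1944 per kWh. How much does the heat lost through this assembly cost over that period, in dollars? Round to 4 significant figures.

0.1652/0.02448 = 6.7484
0.01611/0.1094 = 0.14726
R_total = 6.7484 + 0.1548 + 0.14726 = 7.0504 m²·K/W
Q = 48.67 × (21.68 − (-1.921)) / 7.0504 = 162.92 W
E = 162.92 W × 3086 h / 1000 = 502.77 kWh
Cost = 502.77 × 0.1944 = $97.739

97.74 dollars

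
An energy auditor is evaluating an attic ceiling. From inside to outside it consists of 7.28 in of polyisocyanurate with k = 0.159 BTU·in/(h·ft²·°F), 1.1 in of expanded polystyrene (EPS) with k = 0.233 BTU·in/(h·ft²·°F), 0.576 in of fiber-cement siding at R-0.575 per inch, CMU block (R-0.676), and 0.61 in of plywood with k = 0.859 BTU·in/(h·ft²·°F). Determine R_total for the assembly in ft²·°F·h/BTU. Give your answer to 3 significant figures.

52.2 ft²·°F·h/BTU

7.28/0.159 = 45.79
1.1/0.233 = 4.721
0.576 × 0.575 = 0.3312
0.61/0.859 = 0.7101
R_total = 45.79 + 4.721 + 0.3312 + 0.676 + 0.7101 = 52.22 ft²·°F·h/BTU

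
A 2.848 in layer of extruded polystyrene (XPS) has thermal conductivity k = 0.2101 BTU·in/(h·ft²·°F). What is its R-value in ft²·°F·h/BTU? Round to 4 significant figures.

R = L/k = 2.848/0.2101 = 13.555 ft²·°F·h/BTU

13.56 ft²·°F·h/BTU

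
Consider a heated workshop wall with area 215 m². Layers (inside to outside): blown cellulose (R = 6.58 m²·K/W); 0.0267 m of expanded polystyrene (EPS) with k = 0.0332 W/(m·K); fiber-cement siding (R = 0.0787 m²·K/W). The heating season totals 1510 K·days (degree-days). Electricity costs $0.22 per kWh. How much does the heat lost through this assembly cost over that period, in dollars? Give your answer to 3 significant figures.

0.0267/0.0332 = 0.8042
R_total = 6.58 + 0.8042 + 0.0787 = 7.463 m²·K/W
E = A × HDD × 24 / R / 1000 = 215 × 1510 × 24 / 7.463 / 1000 = 1044 kWh
Cost = 1044 × 0.22 = $229.7

230 dollars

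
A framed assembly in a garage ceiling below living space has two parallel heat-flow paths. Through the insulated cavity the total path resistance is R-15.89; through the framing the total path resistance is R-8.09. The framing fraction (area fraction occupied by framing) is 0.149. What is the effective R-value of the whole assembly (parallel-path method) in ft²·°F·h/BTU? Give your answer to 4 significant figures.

13.89 ft²·°F·h/BTU

U_eff = 0.851/15.89 + 0.149/8.09 = 0.053556 + 0.018418 = 0.071973
R_eff = 1/U_eff = 13.894 ft²·°F·h/BTU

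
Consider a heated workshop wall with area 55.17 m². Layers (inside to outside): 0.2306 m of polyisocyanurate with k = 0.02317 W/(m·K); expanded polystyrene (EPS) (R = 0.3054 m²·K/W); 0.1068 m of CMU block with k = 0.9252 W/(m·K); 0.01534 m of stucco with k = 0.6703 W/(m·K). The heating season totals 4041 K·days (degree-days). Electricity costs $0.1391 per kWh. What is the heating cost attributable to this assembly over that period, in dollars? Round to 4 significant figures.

0.2306/0.02317 = 9.9525
0.1068/0.9252 = 0.11543
0.01534/0.6703 = 0.022885
R_total = 9.9525 + 0.3054 + 0.11543 + 0.022885 = 10.396 m²·K/W
E = A × HDD × 24 / R / 1000 = 55.17 × 4041 × 24 / 10.396 / 1000 = 514.67 kWh
Cost = 514.67 × 0.1391 = $71.59

71.59 dollars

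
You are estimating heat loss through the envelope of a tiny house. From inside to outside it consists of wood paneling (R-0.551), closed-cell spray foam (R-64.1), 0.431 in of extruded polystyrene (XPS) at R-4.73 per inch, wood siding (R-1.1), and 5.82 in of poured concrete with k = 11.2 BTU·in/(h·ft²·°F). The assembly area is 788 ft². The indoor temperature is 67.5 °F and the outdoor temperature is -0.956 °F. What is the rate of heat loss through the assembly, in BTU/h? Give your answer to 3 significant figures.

790 BTU/h

0.431 × 4.73 = 2.039
5.82/11.2 = 0.5196
R_total = 0.551 + 64.1 + 2.039 + 1.1 + 0.5196 = 68.31 ft²·°F·h/BTU
Q = A·ΔT/R = 788 × (67.5 − (-0.956)) / 68.31 = 789.7 BTU/h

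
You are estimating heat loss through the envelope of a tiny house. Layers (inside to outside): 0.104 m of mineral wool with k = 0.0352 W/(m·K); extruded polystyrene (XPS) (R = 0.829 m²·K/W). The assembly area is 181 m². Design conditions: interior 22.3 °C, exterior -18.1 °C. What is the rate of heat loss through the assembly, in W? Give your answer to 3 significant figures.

1930 W

0.104/0.0352 = 2.955
R_total = 2.955 + 0.829 = 3.784 m²·K/W
Q = A·ΔT/R = 181 × (22.3 − (-18.1)) / 3.784 = 1933 W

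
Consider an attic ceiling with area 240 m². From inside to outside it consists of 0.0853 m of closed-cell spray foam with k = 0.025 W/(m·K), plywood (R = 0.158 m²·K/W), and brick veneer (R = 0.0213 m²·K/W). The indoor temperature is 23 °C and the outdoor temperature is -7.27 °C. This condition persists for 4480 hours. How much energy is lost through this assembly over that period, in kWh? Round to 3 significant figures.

0.0853/0.025 = 3.412
R_total = 3.412 + 0.158 + 0.0213 = 3.591 m²·K/W
Q = 240 × (23 − (-7.27)) / 3.591 = 2023 W
E = 2023 W × 4480 h / 1000 = 9063 kWh

9060 kWh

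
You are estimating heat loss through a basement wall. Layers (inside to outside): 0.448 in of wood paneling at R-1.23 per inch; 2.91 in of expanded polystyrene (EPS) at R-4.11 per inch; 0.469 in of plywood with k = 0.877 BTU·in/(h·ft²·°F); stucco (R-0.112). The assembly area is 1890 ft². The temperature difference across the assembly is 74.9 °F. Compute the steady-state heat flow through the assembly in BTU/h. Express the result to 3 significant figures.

0.448 × 1.23 = 0.551
2.91 × 4.11 = 11.96
0.469/0.877 = 0.5348
R_total = 0.551 + 11.96 + 0.5348 + 0.112 = 13.16 ft²·°F·h/BTU
Q = A·ΔT/R = 1890 × 74.9 / 13.16 = 10760 BTU/h

10800 BTU/h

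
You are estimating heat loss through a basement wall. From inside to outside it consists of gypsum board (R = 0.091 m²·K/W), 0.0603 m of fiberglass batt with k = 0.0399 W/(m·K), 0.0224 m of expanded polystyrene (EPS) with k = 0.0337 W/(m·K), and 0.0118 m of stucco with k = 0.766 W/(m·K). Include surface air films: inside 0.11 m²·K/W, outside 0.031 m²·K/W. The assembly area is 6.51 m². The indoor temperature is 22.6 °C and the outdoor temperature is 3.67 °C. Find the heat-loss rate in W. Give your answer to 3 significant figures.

0.0603/0.0399 = 1.511
0.0224/0.0337 = 0.6647
0.0118/0.766 = 0.0154
R_total = 0.11 + 0.091 + 1.511 + 0.6647 + 0.0154 + 0.031 = 2.423 m²·K/W
Q = A·ΔT/R = 6.51 × (22.6 − 3.67) / 2.423 = 50.85 W

50.9 W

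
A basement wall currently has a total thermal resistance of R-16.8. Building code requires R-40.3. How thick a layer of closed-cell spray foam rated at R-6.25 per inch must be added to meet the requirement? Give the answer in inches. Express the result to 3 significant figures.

3.76 in

ΔR = 40.3 − 16.8 = 23.5 ft²·°F·h/BTU
L = ΔR / (R/in) = 23.5/6.25 = 3.76 in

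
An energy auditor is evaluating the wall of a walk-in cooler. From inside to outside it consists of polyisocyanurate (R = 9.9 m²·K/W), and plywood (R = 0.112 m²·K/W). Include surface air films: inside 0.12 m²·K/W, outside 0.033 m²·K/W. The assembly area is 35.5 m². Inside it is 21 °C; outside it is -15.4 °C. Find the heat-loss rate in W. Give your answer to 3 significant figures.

R_total = 0.12 + 9.9 + 0.112 + 0.033 = 10.17 m²·K/W
Q = A·ΔT/R = 35.5 × (21 − (-15.4)) / 10.17 = 127.1 W

127 W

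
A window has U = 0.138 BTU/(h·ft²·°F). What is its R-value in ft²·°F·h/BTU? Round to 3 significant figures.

R = 1/U = 1/0.138 = 7.246

7.25 ft²·°F·h/BTU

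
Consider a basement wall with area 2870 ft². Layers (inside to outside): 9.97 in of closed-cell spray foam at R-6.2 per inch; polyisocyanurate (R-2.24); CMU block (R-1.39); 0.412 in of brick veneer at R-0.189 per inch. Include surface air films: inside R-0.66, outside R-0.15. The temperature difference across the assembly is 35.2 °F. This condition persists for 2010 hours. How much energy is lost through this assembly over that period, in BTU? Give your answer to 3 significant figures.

9.97 × 6.2 = 61.81
0.412 × 0.189 = 0.07787
R_total = 0.66 + 61.81 + 2.24 + 1.39 + 0.07787 + 0.15 = 66.33 ft²·°F·h/BTU
Q = 2870 × 35.2 / 66.33 = 1523 BTU/h
E = 1523 × 2010 = 3061000 BTU

3060000 BTU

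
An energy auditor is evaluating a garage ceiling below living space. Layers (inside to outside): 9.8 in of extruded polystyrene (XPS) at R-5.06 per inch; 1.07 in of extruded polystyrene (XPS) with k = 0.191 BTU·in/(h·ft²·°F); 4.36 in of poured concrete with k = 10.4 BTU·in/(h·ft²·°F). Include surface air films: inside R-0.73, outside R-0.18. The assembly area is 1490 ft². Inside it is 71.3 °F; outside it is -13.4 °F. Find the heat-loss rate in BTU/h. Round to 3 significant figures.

2230 BTU/h

9.8 × 5.06 = 49.59
1.07/0.191 = 5.602
4.36/10.4 = 0.4192
R_total = 0.73 + 49.59 + 5.602 + 0.4192 + 0.18 = 56.52 ft²·°F·h/BTU
Q = A·ΔT/R = 1490 × (71.3 − (-13.4)) / 56.52 = 2233 BTU/h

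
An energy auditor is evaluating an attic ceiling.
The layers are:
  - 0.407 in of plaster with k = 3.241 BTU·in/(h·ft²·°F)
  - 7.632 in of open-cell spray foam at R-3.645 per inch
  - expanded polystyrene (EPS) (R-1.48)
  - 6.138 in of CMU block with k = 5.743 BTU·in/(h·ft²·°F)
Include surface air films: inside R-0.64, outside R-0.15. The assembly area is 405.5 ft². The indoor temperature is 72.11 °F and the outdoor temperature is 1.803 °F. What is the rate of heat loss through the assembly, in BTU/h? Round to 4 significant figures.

0.407/3.241 = 0.12558
7.632 × 3.645 = 27.819
6.138/5.743 = 1.0688
R_total = 0.64 + 0.12558 + 27.819 + 1.48 + 1.0688 + 0.15 = 31.283 ft²·°F·h/BTU
Q = A·ΔT/R = 405.5 × (72.11 − 1.803) / 31.283 = 911.34 BTU/h

911.3 BTU/h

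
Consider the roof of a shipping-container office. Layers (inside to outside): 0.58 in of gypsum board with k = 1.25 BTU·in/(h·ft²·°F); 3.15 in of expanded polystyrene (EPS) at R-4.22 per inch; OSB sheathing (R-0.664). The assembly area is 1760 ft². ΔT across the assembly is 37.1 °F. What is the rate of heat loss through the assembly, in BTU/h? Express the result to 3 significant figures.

4530 BTU/h

0.58/1.25 = 0.464
3.15 × 4.22 = 13.29
R_total = 0.464 + 13.29 + 0.664 = 14.42 ft²·°F·h/BTU
Q = A·ΔT/R = 1760 × 37.1 / 14.42 = 4528 BTU/h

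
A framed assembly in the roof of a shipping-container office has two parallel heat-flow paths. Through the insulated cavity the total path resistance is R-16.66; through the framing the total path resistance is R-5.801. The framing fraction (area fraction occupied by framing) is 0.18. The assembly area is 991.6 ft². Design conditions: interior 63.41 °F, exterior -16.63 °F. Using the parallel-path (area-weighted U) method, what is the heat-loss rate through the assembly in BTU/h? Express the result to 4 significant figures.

6369 BTU/h

U_eff = 0.82/16.66 + 0.18/5.801 = 0.04922 + 0.031029 = 0.080249
R_eff = 1/U_eff = 12.461 ft²·°F·h/BTU
Q = 991.6 × (63.41 − (-16.63)) / 12.461 = 6369.2 BTU/h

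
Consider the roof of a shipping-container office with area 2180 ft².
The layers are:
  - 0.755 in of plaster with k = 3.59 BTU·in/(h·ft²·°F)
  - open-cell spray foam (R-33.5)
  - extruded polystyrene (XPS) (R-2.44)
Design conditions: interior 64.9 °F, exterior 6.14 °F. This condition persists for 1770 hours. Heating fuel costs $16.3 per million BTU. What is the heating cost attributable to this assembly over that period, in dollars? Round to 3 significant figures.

102 dollars

0.755/3.59 = 0.2103
R_total = 0.2103 + 33.5 + 2.44 = 36.15 ft²·°F·h/BTU
Q = 2180 × (64.9 − 6.14) / 36.15 = 3543 BTU/h
E = 3543 × 1770 = 6272000 BTU
Cost = 6272000/10⁶ × 16.3 = $102.2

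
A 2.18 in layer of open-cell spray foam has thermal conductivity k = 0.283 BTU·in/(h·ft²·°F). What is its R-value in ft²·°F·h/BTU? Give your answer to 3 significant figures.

7.70 ft²·°F·h/BTU

R = L/k = 2.18/0.283 = 7.703 ft²·°F·h/BTU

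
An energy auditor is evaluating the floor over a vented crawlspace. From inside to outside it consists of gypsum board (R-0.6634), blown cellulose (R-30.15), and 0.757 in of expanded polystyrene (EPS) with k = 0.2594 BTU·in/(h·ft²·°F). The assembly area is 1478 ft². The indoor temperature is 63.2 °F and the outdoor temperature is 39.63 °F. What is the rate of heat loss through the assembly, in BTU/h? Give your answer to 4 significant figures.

1033 BTU/h

0.757/0.2594 = 2.9183
R_total = 0.6634 + 30.15 + 2.9183 = 33.732 ft²·°F·h/BTU
Q = A·ΔT/R = 1478 × (63.2 − 39.63) / 33.732 = 1032.8 BTU/h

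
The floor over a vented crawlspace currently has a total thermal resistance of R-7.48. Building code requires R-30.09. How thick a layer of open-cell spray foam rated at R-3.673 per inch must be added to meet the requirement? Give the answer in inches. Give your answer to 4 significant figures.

6.156 in

ΔR = 30.09 − 7.48 = 22.61 ft²·°F·h/BTU
L = ΔR / (R/in) = 22.61/3.673 = 6.1557 in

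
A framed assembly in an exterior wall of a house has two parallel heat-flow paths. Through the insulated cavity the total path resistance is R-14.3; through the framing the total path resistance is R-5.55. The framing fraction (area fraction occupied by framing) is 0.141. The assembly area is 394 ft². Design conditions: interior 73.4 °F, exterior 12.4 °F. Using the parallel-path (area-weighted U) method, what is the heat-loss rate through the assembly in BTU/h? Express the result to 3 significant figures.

2050 BTU/h

U_eff = 0.859/14.3 + 0.141/5.55 = 0.06007 + 0.02541 = 0.08548
R_eff = 1/U_eff = 11.7 ft²·°F·h/BTU
Q = 394 × (73.4 − 12.4) / 11.7 = 2054 BTU/h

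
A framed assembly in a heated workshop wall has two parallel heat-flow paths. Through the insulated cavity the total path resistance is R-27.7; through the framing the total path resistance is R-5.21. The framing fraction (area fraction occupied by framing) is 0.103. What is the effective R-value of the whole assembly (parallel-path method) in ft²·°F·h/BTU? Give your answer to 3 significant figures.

U_eff = 0.897/27.7 + 0.103/5.21 = 0.03238 + 0.01977 = 0.05215
R_eff = 1/U_eff = 19.17 ft²·°F·h/BTU

19.2 ft²·°F·h/BTU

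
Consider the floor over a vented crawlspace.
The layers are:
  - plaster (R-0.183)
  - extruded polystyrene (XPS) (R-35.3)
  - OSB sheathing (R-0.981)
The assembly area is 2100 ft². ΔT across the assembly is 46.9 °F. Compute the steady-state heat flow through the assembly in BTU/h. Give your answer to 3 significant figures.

R_total = 0.183 + 35.3 + 0.981 = 36.46 ft²·°F·h/BTU
Q = A·ΔT/R = 2100 × 46.9 / 36.46 = 2701 BTU/h

2700 BTU/h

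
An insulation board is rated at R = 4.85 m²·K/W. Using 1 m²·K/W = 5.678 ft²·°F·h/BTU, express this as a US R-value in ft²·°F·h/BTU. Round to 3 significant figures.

R_US = 4.85 × 5.678 = 27.54

27.5 ft²·°F·h/BTU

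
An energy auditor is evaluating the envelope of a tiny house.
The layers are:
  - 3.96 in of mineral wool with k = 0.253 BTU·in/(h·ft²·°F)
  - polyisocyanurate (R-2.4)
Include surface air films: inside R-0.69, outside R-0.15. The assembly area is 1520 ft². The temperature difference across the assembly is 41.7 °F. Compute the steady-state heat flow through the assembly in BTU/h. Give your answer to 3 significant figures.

3.96/0.253 = 15.65
R_total = 0.69 + 15.65 + 2.4 + 0.15 = 18.89 ft²·°F·h/BTU
Q = A·ΔT/R = 1520 × 41.7 / 18.89 = 3355 BTU/h

3360 BTU/h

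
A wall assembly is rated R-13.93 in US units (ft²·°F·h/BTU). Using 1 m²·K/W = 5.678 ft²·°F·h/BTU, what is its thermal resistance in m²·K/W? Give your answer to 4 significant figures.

R_SI = 13.93/5.678 = 2.4533

2.453 m²·K/W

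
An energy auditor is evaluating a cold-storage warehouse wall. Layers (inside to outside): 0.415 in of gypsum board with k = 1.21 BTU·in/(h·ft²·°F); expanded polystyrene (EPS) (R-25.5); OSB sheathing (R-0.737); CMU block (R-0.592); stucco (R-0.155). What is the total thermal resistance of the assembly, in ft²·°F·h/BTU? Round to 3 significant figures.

0.415/1.21 = 0.343
R_total = 0.343 + 25.5 + 0.737 + 0.592 + 0.155 = 27.33 ft²·°F·h/BTU

27.3 ft²·°F·h/BTU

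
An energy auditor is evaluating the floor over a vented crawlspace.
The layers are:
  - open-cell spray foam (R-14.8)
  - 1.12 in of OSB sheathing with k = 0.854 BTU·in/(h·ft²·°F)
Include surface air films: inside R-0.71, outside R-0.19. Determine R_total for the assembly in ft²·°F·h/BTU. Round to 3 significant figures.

17.0 ft²·°F·h/BTU

1.12/0.854 = 1.311
R_total = 0.71 + 14.8 + 1.311 + 0.19 = 17.01 ft²·°F·h/BTU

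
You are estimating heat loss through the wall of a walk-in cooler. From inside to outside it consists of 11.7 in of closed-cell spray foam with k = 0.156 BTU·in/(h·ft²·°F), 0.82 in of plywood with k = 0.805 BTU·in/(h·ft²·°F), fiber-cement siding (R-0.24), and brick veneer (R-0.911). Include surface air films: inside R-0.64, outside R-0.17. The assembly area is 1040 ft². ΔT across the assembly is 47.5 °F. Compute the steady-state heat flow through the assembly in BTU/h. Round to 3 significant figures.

11.7/0.156 = 75
0.82/0.805 = 1.019
R_total = 0.64 + 75 + 1.019 + 0.24 + 0.911 + 0.17 = 77.98 ft²·°F·h/BTU
Q = A·ΔT/R = 1040 × 47.5 / 77.98 = 633.5 BTU/h

633 BTU/h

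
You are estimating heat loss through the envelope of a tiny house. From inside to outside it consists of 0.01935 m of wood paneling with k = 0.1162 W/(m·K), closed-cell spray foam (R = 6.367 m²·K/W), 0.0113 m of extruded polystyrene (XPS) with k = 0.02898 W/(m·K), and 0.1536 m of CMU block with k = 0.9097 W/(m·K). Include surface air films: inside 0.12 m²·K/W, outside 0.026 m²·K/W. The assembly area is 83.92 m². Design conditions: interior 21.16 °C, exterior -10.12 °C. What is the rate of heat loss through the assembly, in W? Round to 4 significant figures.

0.01935/0.1162 = 0.16652
0.0113/0.02898 = 0.38992
0.1536/0.9097 = 0.16885
R_total = 0.12 + 0.16652 + 6.367 + 0.38992 + 0.16885 + 0.026 = 7.2383 m²·K/W
Q = A·ΔT/R = 83.92 × (21.16 − (-10.12)) / 7.2383 = 362.66 W

362.7 W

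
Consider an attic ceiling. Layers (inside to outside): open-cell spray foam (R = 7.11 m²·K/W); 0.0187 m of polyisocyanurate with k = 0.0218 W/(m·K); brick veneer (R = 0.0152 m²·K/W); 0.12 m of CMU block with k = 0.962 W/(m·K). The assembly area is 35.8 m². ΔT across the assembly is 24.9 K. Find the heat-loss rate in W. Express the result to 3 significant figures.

110 W

0.0187/0.0218 = 0.8578
0.12/0.962 = 0.1247
R_total = 7.11 + 0.8578 + 0.0152 + 0.1247 = 8.108 m²·K/W
Q = A·ΔT/R = 35.8 × 24.9 / 8.108 = 109.9 W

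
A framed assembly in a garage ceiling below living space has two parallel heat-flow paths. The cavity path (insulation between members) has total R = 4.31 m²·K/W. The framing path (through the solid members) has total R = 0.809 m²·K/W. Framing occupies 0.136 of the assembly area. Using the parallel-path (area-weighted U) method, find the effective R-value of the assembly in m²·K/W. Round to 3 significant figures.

2.71 m²·K/W

U_eff = 0.864/4.31 + 0.136/0.809 = 0.2005 + 0.1681 = 0.3686
R_eff = 1/U_eff = 2.713 m²·K/W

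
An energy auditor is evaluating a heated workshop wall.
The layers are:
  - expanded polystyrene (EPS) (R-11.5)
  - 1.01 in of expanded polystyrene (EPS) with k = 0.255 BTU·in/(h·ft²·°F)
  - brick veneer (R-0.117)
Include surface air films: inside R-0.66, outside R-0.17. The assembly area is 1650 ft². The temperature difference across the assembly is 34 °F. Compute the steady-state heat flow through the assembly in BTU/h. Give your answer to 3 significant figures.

3420 BTU/h

1.01/0.255 = 3.961
R_total = 0.66 + 11.5 + 3.961 + 0.117 + 0.17 = 16.41 ft²·°F·h/BTU
Q = A·ΔT/R = 1650 × 34 / 16.41 = 3419 BTU/h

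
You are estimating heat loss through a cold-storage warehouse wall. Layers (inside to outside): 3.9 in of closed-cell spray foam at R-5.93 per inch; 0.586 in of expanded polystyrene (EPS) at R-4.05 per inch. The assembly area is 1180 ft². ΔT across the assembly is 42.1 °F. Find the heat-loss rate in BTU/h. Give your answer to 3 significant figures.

3.9 × 5.93 = 23.13
0.586 × 4.05 = 2.373
R_total = 23.13 + 2.373 = 25.5 ft²·°F·h/BTU
Q = A·ΔT/R = 1180 × 42.1 / 25.5 = 1948 BTU/h

1950 BTU/h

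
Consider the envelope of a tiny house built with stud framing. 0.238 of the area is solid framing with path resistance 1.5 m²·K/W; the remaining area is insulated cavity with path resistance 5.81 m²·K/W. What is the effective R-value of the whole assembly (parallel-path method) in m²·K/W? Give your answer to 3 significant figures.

3.45 m²·K/W

U_eff = 0.762/5.81 + 0.238/1.5 = 0.1312 + 0.1587 = 0.2898
R_eff = 1/U_eff = 3.45 m²·K/W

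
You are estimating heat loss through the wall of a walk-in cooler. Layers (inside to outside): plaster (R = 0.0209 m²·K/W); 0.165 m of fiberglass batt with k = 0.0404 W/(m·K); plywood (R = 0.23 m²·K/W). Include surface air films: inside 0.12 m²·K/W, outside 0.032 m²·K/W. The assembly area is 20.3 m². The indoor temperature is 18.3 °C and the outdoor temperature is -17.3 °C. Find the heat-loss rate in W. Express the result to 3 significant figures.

0.165/0.0404 = 4.084
R_total = 0.12 + 0.0209 + 4.084 + 0.23 + 0.032 = 4.487 m²·K/W
Q = A·ΔT/R = 20.3 × (18.3 − (-17.3)) / 4.487 = 161.1 W

161 W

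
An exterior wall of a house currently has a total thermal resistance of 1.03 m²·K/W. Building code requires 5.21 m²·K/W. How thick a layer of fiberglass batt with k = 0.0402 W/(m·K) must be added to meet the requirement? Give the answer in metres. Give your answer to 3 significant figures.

0.168 m

ΔR = 5.21 − 1.03 = 4.18 m²·K/W
L = ΔR × k = 4.18 × 0.0402 = 0.168 m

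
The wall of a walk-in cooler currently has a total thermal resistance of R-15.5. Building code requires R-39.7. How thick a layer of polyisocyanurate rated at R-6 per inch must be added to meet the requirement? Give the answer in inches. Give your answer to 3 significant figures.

ΔR = 39.7 − 15.5 = 24.2 ft²·°F·h/BTU
L = ΔR / (R/in) = 24.2/6 = 4.033 in

4.03 in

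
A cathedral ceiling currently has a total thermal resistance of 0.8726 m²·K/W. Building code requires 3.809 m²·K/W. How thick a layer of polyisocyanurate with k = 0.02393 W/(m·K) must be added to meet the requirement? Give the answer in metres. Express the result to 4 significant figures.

ΔR = 3.809 − 0.8726 = 2.9364 m²·K/W
L = ΔR × k = 2.9364 × 0.02393 = 0.070268 m

0.07027 m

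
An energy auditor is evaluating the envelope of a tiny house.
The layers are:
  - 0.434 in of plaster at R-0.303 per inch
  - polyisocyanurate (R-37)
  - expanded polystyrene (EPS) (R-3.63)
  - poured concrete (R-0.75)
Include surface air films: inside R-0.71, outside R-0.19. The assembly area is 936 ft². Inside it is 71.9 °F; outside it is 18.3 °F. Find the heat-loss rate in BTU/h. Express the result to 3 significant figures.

1180 BTU/h

0.434 × 0.303 = 0.1315
R_total = 0.71 + 0.1315 + 37 + 3.63 + 0.75 + 0.19 = 42.41 ft²·°F·h/BTU
Q = A·ΔT/R = 936 × (71.9 − 18.3) / 42.41 = 1183 BTU/h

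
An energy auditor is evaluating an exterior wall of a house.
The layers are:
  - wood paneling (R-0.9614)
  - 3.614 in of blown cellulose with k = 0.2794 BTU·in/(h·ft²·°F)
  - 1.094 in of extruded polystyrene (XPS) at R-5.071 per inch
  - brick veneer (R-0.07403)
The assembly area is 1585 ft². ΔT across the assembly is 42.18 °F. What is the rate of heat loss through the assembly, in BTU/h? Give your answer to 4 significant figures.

3425 BTU/h

3.614/0.2794 = 12.935
1.094 × 5.071 = 5.5477
R_total = 0.9614 + 12.935 + 5.5477 + 0.07403 = 19.518 ft²·°F·h/BTU
Q = A·ΔT/R = 1585 × 42.18 / 19.518 = 3425.3 BTU/h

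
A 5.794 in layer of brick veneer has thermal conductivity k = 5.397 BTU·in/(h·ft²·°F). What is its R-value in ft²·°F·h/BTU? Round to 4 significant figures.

1.074 ft²·°F·h/BTU

R = L/k = 5.794/5.397 = 1.0736 ft²·°F·h/BTU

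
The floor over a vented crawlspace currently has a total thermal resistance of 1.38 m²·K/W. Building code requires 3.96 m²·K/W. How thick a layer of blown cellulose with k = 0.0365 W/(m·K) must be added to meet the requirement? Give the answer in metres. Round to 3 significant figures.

0.0942 m

ΔR = 3.96 − 1.38 = 2.58 m²·K/W
L = ΔR × k = 2.58 × 0.0365 = 0.09417 m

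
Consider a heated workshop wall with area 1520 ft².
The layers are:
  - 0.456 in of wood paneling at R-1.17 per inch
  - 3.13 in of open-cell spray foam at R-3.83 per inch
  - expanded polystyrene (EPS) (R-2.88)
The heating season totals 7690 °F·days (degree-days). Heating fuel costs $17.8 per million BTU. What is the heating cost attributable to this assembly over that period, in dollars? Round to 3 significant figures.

324 dollars

0.456 × 1.17 = 0.5335
3.13 × 3.83 = 11.99
R_total = 0.5335 + 11.99 + 2.88 = 15.4 ft²·°F·h/BTU
E = A × HDD × 24 / R = 1520 × 7690 × 24 / 15.4 = 18210000 BTU
Cost = 18210000/10⁶ × 17.8 = $324.2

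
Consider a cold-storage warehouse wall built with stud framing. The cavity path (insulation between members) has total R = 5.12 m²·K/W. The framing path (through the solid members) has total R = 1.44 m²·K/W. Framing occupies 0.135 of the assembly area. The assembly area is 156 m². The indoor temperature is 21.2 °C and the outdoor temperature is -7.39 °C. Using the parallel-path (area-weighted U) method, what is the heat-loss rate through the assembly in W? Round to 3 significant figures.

1170 W

U_eff = 0.865/5.12 + 0.135/1.44 = 0.1689 + 0.09375 = 0.2627
R_eff = 1/U_eff = 3.807 m²·K/W
Q = 156 × (21.2 − (-7.39)) / 3.807 = 1172 W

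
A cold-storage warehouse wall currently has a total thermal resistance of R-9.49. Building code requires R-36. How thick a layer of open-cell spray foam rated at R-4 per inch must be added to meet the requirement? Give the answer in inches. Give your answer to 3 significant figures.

ΔR = 36 − 9.49 = 26.51 ft²·°F·h/BTU
L = ΔR / (R/in) = 26.51/4 = 6.627 in

6.63 in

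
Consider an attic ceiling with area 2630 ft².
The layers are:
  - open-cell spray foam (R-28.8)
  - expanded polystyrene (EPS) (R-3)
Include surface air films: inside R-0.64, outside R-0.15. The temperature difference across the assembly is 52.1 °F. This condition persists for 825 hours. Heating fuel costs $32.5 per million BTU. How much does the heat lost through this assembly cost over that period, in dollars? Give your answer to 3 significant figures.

R_total = 0.64 + 28.8 + 3 + 0.15 = 32.59 ft²·°F·h/BTU
Q = 2630 × 52.1 / 32.59 = 4204 BTU/h
E = 4204 × 825 = 3469000 BTU
Cost = 3469000/10⁶ × 32.5 = $112.7

113 dollars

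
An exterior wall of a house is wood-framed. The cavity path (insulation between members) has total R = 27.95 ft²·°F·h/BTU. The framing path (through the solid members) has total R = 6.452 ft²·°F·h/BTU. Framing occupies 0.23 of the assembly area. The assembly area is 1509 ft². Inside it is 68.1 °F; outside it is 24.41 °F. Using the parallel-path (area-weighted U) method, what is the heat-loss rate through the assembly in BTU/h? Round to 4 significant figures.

U_eff = 0.77/27.95 + 0.23/6.452 = 0.027549 + 0.035648 = 0.063197
R_eff = 1/U_eff = 15.824 ft²·°F·h/BTU
Q = 1509 × (68.1 − 24.41) / 15.824 = 4166.5 BTU/h

4166 BTU/h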